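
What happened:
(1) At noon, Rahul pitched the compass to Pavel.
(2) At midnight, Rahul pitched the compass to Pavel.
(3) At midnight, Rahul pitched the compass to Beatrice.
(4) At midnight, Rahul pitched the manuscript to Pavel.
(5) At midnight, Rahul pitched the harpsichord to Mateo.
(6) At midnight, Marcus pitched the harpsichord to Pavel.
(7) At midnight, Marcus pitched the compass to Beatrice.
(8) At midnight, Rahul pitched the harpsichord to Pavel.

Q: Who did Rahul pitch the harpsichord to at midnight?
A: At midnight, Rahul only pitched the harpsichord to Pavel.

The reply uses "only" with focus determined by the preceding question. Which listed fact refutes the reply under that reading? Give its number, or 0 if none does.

The question "Who did ... to ...?" targets the recipient, so in the reply the focus falls on "Pavel".
"Only" then excludes alternative recipients while the background — Rahul as agent and the harpsichord as thing and at midnight as setting — is held fixed.
Fact (5) shares the background with a different recipient (Mateo) — counterexample.
(Fact (2) would refute a reading with focus on the thing — but that is not what the question asks.)

5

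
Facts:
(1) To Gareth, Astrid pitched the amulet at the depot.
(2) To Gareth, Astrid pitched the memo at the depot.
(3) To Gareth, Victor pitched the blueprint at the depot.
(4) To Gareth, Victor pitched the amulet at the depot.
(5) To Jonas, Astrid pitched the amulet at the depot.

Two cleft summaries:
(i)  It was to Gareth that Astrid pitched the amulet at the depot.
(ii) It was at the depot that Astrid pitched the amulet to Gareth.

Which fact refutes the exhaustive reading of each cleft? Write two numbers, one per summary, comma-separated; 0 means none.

5, 0

Summary (i) focuses "Gareth" (the recipient); background Astrid as agent and the amulet as thing and at the depot as setting. Fact (5) matches that background with recipient = Jonas — refutes (i).
Summary (ii) focuses "at the depot" (the setting); background Astrid as agent and the amulet as thing and Gareth as recipient. No fact matches that background with a different setting, so 0.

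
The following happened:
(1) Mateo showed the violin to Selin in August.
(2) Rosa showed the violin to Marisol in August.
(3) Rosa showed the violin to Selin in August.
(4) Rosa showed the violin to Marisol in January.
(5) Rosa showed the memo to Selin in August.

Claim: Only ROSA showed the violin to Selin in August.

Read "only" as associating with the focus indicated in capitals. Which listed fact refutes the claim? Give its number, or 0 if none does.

1

Focus (in capitals) is "Rosa" — the agent. "Only" excludes alternative agents while holding fixed same thing, recipient, setting (the violin / Selin / in August).
Fact (1) shares the background but differs in agent (Mateo) — a counterexample.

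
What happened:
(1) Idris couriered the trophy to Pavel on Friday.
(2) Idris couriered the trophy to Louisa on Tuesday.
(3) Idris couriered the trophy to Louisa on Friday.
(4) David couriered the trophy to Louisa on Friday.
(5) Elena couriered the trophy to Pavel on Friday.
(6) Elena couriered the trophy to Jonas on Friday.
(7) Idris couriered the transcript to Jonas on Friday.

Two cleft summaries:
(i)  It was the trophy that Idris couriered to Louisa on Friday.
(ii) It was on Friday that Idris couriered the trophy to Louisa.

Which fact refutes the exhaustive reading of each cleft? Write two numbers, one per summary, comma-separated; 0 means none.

0, 2

(i): focus "the trophy". No fact shares agent = Idris, recipient = Louisa, setting = on Friday with a different thing. 0.
(ii): focus "on Friday". Looking for agent = Idris, thing = the trophy, recipient = Louisa with some other setting — fact (2) has on Tuesday there. Refuted.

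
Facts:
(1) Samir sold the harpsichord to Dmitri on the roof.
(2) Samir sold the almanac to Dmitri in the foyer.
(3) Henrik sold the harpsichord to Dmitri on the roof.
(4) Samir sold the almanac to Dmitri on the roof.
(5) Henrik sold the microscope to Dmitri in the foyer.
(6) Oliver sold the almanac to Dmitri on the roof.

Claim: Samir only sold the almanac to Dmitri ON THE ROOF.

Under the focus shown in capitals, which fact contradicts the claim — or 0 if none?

The capitals mark "on the roof" as focus. So "only" rules out other settings, with the rest (agent = Samir, thing = the almanac, recipient = Dmitri) as background.
Fact (2) shares the background but differs in setting (in the foyer) — a counterexample.

2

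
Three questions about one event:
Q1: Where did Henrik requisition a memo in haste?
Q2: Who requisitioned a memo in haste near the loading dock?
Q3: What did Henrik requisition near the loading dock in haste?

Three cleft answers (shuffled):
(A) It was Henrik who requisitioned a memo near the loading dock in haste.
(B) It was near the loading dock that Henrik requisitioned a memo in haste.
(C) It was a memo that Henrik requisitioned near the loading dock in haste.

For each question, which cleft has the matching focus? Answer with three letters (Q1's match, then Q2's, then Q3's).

BAC

Q1 asks about the location; cleft (B) focuses "near the loading dock", which is the location — so Q1 → B.
Q2 asks about the subject (agent); cleft (A) focuses "Henrik", which is the subject (agent) — so Q2 → A.
Q3 asks about the direct object; cleft (C) focuses "a memo", which is the direct object — so Q3 → C.
Mapping: Q1→B, Q2→A, Q3→C.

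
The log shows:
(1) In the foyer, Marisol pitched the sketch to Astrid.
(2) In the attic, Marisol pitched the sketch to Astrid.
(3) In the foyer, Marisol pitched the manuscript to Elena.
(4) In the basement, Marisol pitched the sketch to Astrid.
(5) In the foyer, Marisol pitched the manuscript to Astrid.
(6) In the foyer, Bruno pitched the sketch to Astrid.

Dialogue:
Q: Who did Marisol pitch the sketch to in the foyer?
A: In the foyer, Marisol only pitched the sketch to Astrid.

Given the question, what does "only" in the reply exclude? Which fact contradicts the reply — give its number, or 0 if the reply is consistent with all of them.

The question "Who did ... to ...?" targets the recipient, so in the reply the focus falls on "Astrid".
So "only" ranges over recipients; the rest (agent = Marisol, thing = the sketch, setting = in the foyer) is presupposed.
No fact keeps agent = Marisol, thing = the sketch, setting = in the foyer while changing the recipient; every other fact differs on something backgrounded. The reply stands.
(Fact (5) would refute a reading with focus on the thing — but that is not what the question asks.)

0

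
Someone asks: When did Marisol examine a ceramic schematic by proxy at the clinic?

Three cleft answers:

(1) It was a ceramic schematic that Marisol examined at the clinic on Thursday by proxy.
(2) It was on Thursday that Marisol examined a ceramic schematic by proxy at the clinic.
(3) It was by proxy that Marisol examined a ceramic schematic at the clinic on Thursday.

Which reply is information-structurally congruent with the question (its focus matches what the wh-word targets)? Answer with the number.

2

The question word "when" targets the time.
Option (1) clefts "a ceramic schematic" — the direct object, not what was asked.
Option (2) clefts "on Thursday" — that matches what the question asks about.
Option (3) clefts "by proxy" — the manner, not what was asked.
So the congruent reply is (2).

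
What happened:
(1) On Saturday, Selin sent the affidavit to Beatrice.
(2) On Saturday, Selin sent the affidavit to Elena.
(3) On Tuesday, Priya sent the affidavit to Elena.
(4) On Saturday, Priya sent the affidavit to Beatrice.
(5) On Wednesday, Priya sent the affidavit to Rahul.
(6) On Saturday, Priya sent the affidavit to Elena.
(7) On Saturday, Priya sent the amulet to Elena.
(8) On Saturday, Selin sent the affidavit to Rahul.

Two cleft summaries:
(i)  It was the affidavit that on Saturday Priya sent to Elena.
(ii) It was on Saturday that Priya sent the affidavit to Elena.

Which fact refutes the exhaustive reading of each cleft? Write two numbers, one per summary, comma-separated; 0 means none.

(i): focus "the affidavit". Looking for Priya as agent and Elena as recipient and on Saturday as setting with some other thing — fact (7) has the amulet there. Refuted.
(ii): focus "on Saturday". Looking for Priya as agent and the affidavit as thing and Elena as recipient with some other setting — fact (3) has on Tuesday there. Refuted.

7, 3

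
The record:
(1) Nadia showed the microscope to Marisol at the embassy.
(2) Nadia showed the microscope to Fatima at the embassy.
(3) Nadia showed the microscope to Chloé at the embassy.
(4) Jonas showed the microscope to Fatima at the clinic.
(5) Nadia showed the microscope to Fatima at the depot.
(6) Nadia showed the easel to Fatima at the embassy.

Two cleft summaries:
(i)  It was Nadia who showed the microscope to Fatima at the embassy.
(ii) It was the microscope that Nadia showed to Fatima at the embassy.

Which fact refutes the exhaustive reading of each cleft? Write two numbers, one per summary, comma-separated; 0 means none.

0, 6

(i): focus "Nadia". No fact shares same thing, recipient, setting (the microscope / Fatima / at the embassy) with a different agent. 0.
(ii): focus "the microscope". Looking for same agent, recipient, setting (Nadia / Fatima / at the embassy) with some other thing — fact (6) has the easel there. Refuted.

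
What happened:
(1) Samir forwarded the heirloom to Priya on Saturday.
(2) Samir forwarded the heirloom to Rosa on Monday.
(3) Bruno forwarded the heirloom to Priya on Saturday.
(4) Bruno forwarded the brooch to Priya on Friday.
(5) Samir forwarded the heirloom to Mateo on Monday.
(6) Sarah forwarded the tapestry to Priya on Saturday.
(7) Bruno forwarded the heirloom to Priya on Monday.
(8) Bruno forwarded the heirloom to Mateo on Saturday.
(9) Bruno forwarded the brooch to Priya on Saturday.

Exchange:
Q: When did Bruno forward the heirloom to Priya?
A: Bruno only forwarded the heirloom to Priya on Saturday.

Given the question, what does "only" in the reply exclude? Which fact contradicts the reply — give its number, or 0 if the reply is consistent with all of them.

7

The question "When did ...?" targets the setting, so in the reply the focus falls on "on Saturday".
"Only" then excludes alternative settings while the background — Bruno as agent and the heirloom as thing and Priya as recipient — is held fixed.
Fact (7) shares the background with a different setting (on Monday) — counterexample.
(Fact (8) would refute a reading with focus on the recipient — but that is not what the question asks.)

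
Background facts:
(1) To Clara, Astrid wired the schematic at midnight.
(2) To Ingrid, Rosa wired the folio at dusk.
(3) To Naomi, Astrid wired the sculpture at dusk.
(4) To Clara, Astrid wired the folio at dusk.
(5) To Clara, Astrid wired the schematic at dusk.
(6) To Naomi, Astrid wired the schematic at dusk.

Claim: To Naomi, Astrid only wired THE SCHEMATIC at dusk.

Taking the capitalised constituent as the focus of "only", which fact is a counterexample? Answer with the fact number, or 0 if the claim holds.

3

The capitals mark "the schematic" as focus. So "only" rules out other things, with the rest (Astrid as agent and Naomi as recipient and at dusk as setting) as background.
Fact (3) matches on Astrid as agent and Naomi as recipient and at dusk as setting, but has thing = the sculpture instead. That refutes the claim.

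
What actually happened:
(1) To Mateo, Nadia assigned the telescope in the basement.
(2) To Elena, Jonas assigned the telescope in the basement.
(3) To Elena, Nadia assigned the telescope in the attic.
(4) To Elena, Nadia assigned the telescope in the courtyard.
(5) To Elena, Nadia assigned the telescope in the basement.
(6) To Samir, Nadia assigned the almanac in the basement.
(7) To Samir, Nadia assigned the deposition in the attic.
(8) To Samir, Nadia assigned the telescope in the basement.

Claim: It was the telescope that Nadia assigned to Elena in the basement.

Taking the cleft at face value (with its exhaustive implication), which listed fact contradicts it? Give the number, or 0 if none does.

0

The cleft puts "the telescope" in focus and presupposes the open proposition with Nadia as agent and Elena as recipient and in the basement as setting.
The exhaustive reading says no other thing fits that background.
Every other fact differs from the presupposition on some backgrounded slot, so none challenges the exhaustivity.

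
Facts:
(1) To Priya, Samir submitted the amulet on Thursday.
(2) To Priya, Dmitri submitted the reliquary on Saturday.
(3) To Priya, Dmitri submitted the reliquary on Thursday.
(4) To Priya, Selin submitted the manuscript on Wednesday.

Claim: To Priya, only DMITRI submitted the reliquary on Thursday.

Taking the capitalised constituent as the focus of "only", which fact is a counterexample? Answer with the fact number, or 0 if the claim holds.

0

Focus (in capitals) is "Dmitri" — the agent. "Only" excludes alternative agents while holding fixed the reliquary as thing and Priya as recipient and on Thursday as setting.
Every other fact changes something in the background, not just the agent. Nothing refutes the claim.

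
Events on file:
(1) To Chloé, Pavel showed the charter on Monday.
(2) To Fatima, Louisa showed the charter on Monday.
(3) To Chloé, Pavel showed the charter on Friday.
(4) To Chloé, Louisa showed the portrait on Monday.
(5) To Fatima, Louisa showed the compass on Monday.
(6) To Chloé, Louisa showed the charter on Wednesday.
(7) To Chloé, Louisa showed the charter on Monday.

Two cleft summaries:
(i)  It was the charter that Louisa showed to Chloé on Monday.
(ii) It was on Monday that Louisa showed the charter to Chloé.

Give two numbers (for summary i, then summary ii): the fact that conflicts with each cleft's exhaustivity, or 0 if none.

(i): focus "the charter". Looking for same agent, recipient, setting (Louisa / Chloé / on Monday) with some other thing — fact (4) has the portrait there. Refuted.
(ii): focus "on Monday". Looking for same agent, thing, recipient (Louisa / the charter / Chloé) with some other setting — fact (6) has on Wednesday there. Refuted.

4, 6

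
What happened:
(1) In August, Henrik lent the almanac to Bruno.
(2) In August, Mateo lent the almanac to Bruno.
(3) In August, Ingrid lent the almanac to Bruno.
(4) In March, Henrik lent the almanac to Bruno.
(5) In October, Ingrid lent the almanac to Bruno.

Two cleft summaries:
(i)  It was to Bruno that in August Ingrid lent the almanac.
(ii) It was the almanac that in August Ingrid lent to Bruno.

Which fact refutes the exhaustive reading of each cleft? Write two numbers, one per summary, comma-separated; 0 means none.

0, 0

Summary (i) focuses "Bruno" (the recipient); background Ingrid as agent and the almanac as thing and in August as setting. No fact matches that background with a different recipient, so 0.
Summary (ii) focuses "the almanac" (the thing); background Ingrid as agent and Bruno as recipient and in August as setting. No fact matches that background with a different thing, so 0.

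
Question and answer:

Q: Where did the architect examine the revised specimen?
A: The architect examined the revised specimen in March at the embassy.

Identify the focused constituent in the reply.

The wh-word "where" asks about the location.
In the answer, "the architect" and "the revised specimen" are given — repeated from the question.
"in March" is also new, but it specifies the time, which is not what the question asks about — so it is not the focus.
The constituent filling the location gap is "at the embassy"; that is the focus.

at the embassy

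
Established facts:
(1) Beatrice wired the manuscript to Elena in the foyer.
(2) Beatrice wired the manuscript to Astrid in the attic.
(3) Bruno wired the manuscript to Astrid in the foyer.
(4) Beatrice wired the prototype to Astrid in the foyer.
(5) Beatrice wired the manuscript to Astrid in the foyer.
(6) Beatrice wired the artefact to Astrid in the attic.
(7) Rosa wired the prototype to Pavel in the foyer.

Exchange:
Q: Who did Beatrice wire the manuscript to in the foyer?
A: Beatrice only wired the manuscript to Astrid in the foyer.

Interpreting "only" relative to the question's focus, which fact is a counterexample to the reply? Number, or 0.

1

Answering "Who did ... to ...?" puts focus on the recipient — here, "Astrid".
"Only" then excludes alternative recipients while the background — Beatrice as agent and the manuscript as thing and in the foyer as setting — is held fixed.
Fact (1) shares the background with a different recipient (Elena) — counterexample.
(Fact (4) would refute a reading with focus on the thing — but that is not what the question asks.)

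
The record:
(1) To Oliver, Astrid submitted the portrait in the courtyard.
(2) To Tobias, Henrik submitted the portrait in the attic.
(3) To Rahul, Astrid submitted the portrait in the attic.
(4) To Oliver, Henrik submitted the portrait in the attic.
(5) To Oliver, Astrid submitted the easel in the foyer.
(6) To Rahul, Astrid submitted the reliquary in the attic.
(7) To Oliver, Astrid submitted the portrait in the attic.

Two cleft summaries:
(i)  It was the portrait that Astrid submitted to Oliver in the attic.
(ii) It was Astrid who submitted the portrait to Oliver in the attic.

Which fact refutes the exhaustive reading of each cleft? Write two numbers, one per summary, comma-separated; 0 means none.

Summary (i) focuses "the portrait" (the thing); background Astrid as agent and Oliver as recipient and in the attic as setting. No fact matches that background with a different thing, so 0.
Summary (ii) focuses "Astrid" (the agent); background the portrait as thing and Oliver as recipient and in the attic as setting. Fact (4) matches that background with agent = Henrik — refutes (ii).

0, 4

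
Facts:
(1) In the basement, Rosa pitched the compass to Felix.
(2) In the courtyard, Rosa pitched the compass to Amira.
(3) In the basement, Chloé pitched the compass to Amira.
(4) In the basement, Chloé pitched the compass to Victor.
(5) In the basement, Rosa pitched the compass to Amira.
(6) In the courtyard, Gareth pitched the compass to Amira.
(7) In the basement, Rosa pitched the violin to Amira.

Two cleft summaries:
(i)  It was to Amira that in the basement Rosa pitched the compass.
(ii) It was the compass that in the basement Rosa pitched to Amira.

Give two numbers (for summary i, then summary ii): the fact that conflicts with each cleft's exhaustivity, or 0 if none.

(i): focus "Amira". Looking for agent = Rosa, thing = the compass, setting = in the basement with some other recipient — fact (1) has Felix there. Refuted.
(ii): focus "the compass". Looking for agent = Rosa, recipient = Amira, setting = in the basement with some other thing — fact (7) has the violin there. Refuted.

1, 7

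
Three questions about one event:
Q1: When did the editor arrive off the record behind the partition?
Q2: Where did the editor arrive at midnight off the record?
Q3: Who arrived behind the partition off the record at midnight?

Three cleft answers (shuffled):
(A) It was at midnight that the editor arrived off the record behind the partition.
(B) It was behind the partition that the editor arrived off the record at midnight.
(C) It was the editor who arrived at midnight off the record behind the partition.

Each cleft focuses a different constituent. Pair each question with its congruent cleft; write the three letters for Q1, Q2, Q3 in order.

ABC

Q1 asks about the time; cleft (A) focuses "at midnight", which is the time — so Q1 → A.
Q2 asks about the location; cleft (B) focuses "behind the partition", which is the location — so Q2 → B.
Q3 asks about the subject (agent); cleft (C) focuses "the editor", which is the subject (agent) — so Q3 → C.
Mapping: Q1→A, Q2→B, Q3→C.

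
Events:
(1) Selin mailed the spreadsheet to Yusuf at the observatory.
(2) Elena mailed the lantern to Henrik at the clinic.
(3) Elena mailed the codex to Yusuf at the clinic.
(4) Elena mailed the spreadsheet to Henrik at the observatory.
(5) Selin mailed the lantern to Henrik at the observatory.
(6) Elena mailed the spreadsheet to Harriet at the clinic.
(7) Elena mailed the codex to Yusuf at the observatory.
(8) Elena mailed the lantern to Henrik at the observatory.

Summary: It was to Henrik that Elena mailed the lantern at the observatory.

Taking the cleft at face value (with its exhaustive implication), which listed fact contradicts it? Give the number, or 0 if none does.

0

Focus of the cleft: "Henrik" (the recipient). Presupposed background: same agent, thing, setting (Elena / the lantern / at the observatory).
The exhaustive reading says no other recipient fits that background.
Every other fact differs from the presupposition on some backgrounded slot, so none challenges the exhaustivity.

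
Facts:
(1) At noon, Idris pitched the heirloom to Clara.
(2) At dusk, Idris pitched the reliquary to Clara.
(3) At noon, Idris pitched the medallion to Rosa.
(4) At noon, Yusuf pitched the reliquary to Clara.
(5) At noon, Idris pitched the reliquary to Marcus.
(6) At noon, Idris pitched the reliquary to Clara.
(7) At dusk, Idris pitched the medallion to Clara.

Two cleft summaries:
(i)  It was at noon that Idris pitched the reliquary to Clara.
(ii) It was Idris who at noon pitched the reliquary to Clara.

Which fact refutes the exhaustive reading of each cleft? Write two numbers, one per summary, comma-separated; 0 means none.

Summary (i) focuses "at noon" (the setting); background same agent, thing, recipient (Idris / the reliquary / Clara). Fact (2) matches that background with setting = at dusk — refutes (i).
Summary (ii) focuses "Idris" (the agent); background same thing, recipient, setting (the reliquary / Clara / at noon). Fact (4) matches that background with agent = Yusuf — refutes (ii).

2, 4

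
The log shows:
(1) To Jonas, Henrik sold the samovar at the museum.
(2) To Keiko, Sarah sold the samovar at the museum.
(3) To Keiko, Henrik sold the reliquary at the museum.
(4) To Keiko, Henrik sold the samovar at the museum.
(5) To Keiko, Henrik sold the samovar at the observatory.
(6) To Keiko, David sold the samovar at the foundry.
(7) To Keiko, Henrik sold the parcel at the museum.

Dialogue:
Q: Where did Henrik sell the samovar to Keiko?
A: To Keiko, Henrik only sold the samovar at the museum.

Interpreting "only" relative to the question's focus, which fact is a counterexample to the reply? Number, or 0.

The question "Where did ...?" targets the setting, so in the reply the focus falls on "at the museum".
So "only" ranges over settings; the rest (Henrik as agent and the samovar as thing and Keiko as recipient) is presupposed.
Fact (5) keeps Henrik as agent and the samovar as thing and Keiko as recipient but has setting = at the observatory; that refutes the reply.
(Fact (3) would refute a reading with focus on the thing — but that is not what the question asks.)

5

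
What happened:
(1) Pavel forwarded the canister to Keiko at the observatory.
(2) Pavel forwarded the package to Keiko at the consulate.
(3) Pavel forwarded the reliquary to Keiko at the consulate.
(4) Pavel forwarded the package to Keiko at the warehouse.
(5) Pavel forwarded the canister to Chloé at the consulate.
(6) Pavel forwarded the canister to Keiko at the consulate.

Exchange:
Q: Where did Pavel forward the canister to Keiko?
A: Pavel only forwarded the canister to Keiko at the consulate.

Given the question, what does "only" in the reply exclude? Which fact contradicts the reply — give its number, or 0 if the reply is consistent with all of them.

1

Answering "Where did ...?" puts focus on the setting — here, "at the consulate".
So "only" ranges over settings; the rest (same agent, thing, recipient (Pavel / the canister / Keiko)) is presupposed.
Fact (1) shares the background with a different setting (at the observatory) — counterexample.
(Fact (5) would refute a reading with focus on the recipient — but that is not what the question asks.)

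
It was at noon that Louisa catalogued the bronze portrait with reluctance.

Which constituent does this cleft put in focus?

In an it-cleft "It was X that/who ...", the clefted constituent X is the focus; the that/who-clause expresses the presupposed open proposition.
Here the focus is "at noon". The backgrounded (presupposed) material includes "Louisa", "the bronze portrait" and "with reluctance".

at noon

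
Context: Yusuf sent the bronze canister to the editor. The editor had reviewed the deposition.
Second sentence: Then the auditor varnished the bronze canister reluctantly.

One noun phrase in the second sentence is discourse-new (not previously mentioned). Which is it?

the auditor

"the bronze canister" in the second sentence is given — already mentioned in the context.
"the auditor" has no antecedent in the context; it is discourse-new.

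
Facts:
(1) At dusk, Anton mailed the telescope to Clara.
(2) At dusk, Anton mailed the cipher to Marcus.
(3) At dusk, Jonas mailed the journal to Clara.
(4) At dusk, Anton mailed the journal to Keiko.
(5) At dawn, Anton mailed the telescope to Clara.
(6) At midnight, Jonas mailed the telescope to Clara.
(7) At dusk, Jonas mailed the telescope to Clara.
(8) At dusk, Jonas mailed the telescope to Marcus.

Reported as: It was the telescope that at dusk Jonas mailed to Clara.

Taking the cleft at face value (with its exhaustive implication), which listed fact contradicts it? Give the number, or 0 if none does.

Focus of the cleft: "the telescope" (the thing). Presupposed background: Jonas as agent and Clara as recipient and at dusk as setting.
Exhaustivity: the telescope is the only thing satisfying that background.
Fact (3) shares the background but with thing = the journal; exhaustivity is violated.

3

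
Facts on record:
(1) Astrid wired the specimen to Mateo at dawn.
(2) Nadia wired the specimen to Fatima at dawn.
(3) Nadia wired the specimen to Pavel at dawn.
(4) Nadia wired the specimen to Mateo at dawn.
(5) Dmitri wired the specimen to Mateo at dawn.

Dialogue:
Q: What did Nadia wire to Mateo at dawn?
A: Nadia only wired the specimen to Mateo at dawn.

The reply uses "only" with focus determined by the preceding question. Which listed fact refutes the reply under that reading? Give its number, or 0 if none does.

The question "What did ...?" targets the thing, so in the reply the focus falls on "the specimen".
"Only" then excludes alternative things while the background — agent = Nadia, recipient = Mateo, setting = at dawn — is held fixed.
No listed fact shares that background with another thing. Nothing contradicts the reply.
(Fact (2) would refute a reading with focus on the recipient — but that is not what the question asks.)

0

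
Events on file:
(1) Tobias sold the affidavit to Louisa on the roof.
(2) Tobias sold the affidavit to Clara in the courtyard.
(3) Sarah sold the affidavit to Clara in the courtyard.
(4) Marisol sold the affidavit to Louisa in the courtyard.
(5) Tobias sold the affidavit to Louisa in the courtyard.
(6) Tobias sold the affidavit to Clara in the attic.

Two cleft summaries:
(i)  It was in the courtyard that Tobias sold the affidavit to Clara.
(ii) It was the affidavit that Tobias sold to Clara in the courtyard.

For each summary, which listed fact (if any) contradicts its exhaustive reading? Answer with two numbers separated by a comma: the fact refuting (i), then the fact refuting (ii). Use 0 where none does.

(i): focus "in the courtyard". Looking for Tobias as agent and the affidavit as thing and Clara as recipient with some other setting — fact (6) has in the attic there. Refuted.
(ii): focus "the affidavit". No fact shares Tobias as agent and Clara as recipient and in the courtyard as setting with a different thing. 0.

6, 0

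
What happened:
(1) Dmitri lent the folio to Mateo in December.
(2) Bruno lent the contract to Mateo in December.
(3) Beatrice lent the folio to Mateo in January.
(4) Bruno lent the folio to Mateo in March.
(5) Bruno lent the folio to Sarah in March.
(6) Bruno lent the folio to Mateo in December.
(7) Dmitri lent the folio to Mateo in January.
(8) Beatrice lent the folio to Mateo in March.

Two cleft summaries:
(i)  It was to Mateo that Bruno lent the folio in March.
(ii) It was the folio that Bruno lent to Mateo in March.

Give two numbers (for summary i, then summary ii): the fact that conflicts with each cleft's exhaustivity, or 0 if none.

Summary (i) focuses "Mateo" (the recipient); background Bruno as agent and the folio as thing and in March as setting. Fact (5) matches that background with recipient = Sarah — refutes (i).
Summary (ii) focuses "the folio" (the thing); background Bruno as agent and Mateo as recipient and in March as setting. No fact matches that background with a different thing, so 0.

5, 0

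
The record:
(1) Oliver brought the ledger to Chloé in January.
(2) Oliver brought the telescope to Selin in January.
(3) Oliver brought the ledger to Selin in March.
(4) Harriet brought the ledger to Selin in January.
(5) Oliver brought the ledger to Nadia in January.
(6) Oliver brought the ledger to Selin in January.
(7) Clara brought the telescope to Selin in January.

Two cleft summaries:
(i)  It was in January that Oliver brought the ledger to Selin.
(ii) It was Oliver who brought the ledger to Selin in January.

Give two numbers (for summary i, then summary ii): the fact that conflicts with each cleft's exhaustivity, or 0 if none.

(i): focus "in January". Looking for agent = Oliver, thing = the ledger, recipient = Selin with some other setting — fact (3) has in March there. Refuted.
(ii): focus "Oliver". Looking for thing = the ledger, recipient = Selin, setting = in January with some other agent — fact (4) has Harriet there. Refuted.

3, 4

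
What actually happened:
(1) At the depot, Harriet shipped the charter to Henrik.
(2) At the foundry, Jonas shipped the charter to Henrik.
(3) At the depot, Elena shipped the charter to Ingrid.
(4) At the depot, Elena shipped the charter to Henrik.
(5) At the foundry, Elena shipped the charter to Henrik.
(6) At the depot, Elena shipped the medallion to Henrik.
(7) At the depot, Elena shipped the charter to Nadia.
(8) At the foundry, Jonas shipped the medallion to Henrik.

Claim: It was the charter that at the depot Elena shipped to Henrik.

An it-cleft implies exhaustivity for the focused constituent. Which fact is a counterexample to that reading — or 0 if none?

6

The cleft puts "the charter" in focus and presupposes the open proposition with same agent, recipient, setting (Elena / Henrik / at the depot).
Exhaustivity: the charter is the only thing satisfying that background.
But fact (6) also has same agent, recipient, setting (Elena / Henrik / at the depot), with thing = the medallion — so the exhaustive reading fails.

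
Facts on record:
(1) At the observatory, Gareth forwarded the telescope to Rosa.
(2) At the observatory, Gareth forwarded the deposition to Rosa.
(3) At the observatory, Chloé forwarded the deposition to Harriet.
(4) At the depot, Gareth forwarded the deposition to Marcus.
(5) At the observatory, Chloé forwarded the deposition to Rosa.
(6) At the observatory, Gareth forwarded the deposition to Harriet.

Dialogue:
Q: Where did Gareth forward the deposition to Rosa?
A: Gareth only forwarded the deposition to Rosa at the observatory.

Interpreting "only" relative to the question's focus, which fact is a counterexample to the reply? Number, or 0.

The question "Where did ...?" targets the setting, so in the reply the focus falls on "at the observatory".
"Only" then excludes alternative settings while the background — same agent, thing, recipient (Gareth / the deposition / Rosa) — is held fixed.
No fact keeps same agent, thing, recipient (Gareth / the deposition / Rosa) while changing the setting; every other fact differs on something backgrounded. The reply stands.
(Fact (6) would refute a reading with focus on the recipient — but that is not what the question asks.)

0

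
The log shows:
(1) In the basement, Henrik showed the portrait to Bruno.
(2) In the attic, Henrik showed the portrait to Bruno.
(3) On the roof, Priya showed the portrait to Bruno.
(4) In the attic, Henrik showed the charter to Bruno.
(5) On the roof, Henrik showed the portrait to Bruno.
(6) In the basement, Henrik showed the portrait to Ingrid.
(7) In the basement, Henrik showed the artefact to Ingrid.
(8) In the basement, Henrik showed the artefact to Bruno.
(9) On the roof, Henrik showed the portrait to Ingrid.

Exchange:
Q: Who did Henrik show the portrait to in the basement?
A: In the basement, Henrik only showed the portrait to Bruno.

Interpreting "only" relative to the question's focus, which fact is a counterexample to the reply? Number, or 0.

6

The question "Who did ... to ...?" targets the recipient, so in the reply the focus falls on "Bruno".
"Only" then excludes alternative recipients while the background — agent = Henrik, thing = the portrait, setting = in the basement — is held fixed.
Fact (6) keeps agent = Henrik, thing = the portrait, setting = in the basement but has recipient = Ingrid; that refutes the reply.
(Fact (2) would refute a reading with focus on the setting — but that is not what the question asks.)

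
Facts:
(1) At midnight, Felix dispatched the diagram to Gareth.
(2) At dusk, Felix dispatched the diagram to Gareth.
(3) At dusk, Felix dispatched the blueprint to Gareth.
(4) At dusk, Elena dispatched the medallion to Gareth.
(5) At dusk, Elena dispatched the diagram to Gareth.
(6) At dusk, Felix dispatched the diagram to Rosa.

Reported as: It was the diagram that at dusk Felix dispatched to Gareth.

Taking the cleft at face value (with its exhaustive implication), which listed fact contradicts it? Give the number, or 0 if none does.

Focus of the cleft: "the diagram" (the thing). Presupposed background: agent = Felix, recipient = Gareth, setting = at dusk.
The exhaustive reading says no other thing fits that background.
But fact (3) also has agent = Felix, recipient = Gareth, setting = at dusk, with thing = the blueprint — so the exhaustive reading fails.

3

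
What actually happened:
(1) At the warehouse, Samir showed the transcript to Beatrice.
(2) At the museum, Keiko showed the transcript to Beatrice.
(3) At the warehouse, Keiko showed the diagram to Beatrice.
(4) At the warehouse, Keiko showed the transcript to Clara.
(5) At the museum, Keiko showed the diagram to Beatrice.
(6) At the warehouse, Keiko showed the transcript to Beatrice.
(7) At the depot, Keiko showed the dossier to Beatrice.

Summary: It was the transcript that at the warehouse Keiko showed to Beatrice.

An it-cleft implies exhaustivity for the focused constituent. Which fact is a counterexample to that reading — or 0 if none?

3

Focus of the cleft: "the transcript" (the thing). Presupposed background: same agent, recipient, setting (Keiko / Beatrice / at the warehouse).
Exhaustivity: the transcript is the only thing satisfying that background.
But fact (3) also has same agent, recipient, setting (Keiko / Beatrice / at the warehouse), with thing = the diagram — so the exhaustive reading fails.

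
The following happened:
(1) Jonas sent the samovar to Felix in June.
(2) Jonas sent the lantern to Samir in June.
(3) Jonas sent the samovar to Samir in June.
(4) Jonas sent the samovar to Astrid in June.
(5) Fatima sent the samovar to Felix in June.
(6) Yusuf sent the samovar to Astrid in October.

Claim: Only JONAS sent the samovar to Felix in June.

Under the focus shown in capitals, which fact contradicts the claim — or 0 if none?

5

Focus (in capitals) is "Jonas" — the agent. "Only" excludes alternative agents while holding fixed thing = the samovar, recipient = Felix, setting = in June.
Fact (5) shares the background but differs in agent (Fatima) — a counterexample.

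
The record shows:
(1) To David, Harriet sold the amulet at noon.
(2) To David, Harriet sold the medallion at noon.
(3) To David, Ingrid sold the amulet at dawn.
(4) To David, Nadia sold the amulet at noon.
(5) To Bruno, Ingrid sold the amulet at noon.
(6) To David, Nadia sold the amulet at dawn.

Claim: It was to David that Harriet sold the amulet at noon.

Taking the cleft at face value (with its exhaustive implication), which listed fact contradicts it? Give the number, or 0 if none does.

0

The cleft puts "David" in focus and presupposes the open proposition with agent = Harriet, thing = the amulet, setting = at noon.
The exhaustive reading says no other recipient fits that background.
No listed fact matches the background with a different recipient. Exhaustivity holds.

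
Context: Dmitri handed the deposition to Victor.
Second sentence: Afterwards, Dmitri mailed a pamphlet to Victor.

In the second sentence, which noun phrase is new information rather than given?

"Dmitri" and "Victor" in the second sentence are given — already mentioned in the context.
"a pamphlet" has no antecedent in the context; it is discourse-new (the indefinite article also signals a new referent).

a pamphlet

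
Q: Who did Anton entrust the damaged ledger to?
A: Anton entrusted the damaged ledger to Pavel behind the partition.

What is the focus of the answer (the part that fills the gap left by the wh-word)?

The wh-word "who" asks about the recipient.
In the answer, "Anton" and "the damaged ledger" are given — repeated from the question.
"behind the partition" is also new, but it specifies the location, which is not what the question asks about — so it is not the focus.
The constituent filling the recipient gap is "to Pavel"; that is the focus.

to Pavel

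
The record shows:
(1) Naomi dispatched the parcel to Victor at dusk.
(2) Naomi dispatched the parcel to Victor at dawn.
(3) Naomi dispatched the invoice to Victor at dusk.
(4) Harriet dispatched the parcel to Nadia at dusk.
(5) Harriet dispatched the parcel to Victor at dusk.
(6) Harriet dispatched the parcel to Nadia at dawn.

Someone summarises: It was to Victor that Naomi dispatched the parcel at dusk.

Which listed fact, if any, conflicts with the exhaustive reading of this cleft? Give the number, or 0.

0

The cleft puts "Victor" in focus and presupposes the open proposition with Naomi as agent and the parcel as thing and at dusk as setting.
Exhaustivity: Victor is the only recipient satisfying that background.
No listed fact matches the background with a different recipient. Exhaustivity holds.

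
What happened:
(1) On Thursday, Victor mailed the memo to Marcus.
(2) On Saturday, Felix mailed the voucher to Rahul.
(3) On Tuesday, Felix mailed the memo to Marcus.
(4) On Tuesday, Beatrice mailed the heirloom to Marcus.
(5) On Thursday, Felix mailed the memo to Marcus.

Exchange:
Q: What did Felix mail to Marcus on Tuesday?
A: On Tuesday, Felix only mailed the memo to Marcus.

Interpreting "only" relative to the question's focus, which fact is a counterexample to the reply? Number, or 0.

0

The question "What did ...?" targets the thing, so in the reply the focus falls on "the memo".
So "only" ranges over things; the rest (agent = Felix, recipient = Marcus, setting = on Tuesday) is presupposed.
No listed fact shares that background with another thing. Nothing contradicts the reply.
(Fact (5) would refute a reading with focus on the setting — but that is not what the question asks.)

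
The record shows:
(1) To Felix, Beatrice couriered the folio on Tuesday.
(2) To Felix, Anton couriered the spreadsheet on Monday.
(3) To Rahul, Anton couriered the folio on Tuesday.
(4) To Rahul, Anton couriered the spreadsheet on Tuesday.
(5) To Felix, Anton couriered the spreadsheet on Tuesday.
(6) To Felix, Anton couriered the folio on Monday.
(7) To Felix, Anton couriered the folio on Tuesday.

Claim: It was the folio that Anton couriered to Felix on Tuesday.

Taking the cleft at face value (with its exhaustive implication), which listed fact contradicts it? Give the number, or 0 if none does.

The cleft puts "the folio" in focus and presupposes the open proposition with agent = Anton, recipient = Felix, setting = on Tuesday.
The exhaustive reading says no other thing fits that background.
Fact (5) shares the background but with thing = the spreadsheet; exhaustivity is violated.

5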